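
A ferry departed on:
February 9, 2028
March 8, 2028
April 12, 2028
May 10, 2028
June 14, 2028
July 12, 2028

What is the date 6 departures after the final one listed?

Gaps: 28, 35, 28, 35, 28 days — a mix of 28 and 35. Every date is a Wednesday.
Each is the 2nd Wednesday of its month.
August 2028 — 2nd Wednesday is August 9, 2028.
September 2028 — 2nd Wednesday is September 13, 2028.
2nd Wednesday of October 2028: October 11, 2028.
November 2028 — 2nd Wednesday is November 8, 2028.
2nd Wednesday of December 2028: December 13, 2028.
January 2029 — 2nd Wednesday is January 10, 2029.

January 10, 2029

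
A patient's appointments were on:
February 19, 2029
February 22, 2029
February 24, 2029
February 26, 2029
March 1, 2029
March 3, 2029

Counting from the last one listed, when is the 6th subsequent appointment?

Gaps: 3, 2, 2, 3, 2 days — not constant, but cyclic with period 3.
The events fall on every Monday, Thursday and Saturday.
Next Monday: March 5, 2029.
The following Thursday is March 8, 2029.
The following Saturday is March 10, 2029.
The following Monday is March 12, 2029.
Next Thursday: March 15, 2029.
Next Saturday: March 17, 2029.

March 17, 2029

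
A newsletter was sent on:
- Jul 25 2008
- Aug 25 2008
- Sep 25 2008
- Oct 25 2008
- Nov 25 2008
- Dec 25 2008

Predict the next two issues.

Each date is the 25th; the gaps (31, 31, 30, 31, 30) track the month lengths.
The rule is the 25th of each month.
Next: January 2009 → Jan 25 2009.
Next: February 2009 → Feb 25 2009.

Jan 25 2009, Feb 25 2009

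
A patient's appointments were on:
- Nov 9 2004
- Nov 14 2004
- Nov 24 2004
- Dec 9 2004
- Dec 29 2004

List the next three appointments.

Jan 23 2005, Feb 22 2005, Mar 29 2005

Gaps: 5, 10, 15, 20 days — each gap is 5 larger than the previous one.
Next gap: 25 days. Dec 29 2004 + 25 days = Jan 23 2005.
Next gap: 30 days. Jan 23 2005 + 30 days = Feb 22 2005.
Next gap: 35 days. Feb 22 2005 + 35 days = Mar 29 2005.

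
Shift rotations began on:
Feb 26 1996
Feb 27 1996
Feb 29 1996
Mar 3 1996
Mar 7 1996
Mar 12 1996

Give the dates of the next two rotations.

Mar 18 1996, Mar 25 1996

The spacing grows by 1 each time: 1, 2, 3, 4, 5 days.
Next gap: 6 days. Mar 12 1996 + 6 days = Mar 18 1996.
Next gap: 7 days. Mar 18 1996 + 7 days = Mar 25 1996.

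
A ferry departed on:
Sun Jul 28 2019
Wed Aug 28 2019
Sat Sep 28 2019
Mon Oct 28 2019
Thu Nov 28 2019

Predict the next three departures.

Sat Dec 28 2019, Tue Jan 28 2020, Fri Feb 28 2020

The day-of-month is always 28 (31, 31, 30, 31 days between events).
So this recurs on the 28th of each month.
Next: December 2019 → Sat Dec 28 2019.
Next: January 2020 → Tue Jan 28 2020.
February 2020: Fri Feb 28 2020.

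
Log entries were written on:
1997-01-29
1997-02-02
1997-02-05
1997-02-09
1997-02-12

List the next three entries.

1997-02-16, 1997-02-19, 1997-02-23

The gap pattern 4, 3, 4, 3 repeats every 2 events.
These are the Wednesdays and Sundays of each week.
Next Sunday: 1997-02-16.
Next Wednesday: 1997-02-19.
Next Sunday: 1997-02-23.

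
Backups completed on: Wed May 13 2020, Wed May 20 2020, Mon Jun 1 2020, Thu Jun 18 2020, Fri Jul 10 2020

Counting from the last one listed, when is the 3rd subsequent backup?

Wed Oct 14 2020

The spacing grows by 5 each time: 7, 12, 17, 22 days.
Next gap: 27 days. Fri Jul 10 2020 + 27 days = Thu Aug 6 2020.
Next gap: 32 days. Thu Aug 6 2020 + 32 days = Mon Sep 7 2020.
Next gap: 37 days. Mon Sep 7 2020 + 37 days = Wed Oct 14 2020.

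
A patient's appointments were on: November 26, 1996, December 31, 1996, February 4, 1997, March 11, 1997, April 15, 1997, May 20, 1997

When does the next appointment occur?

June 24, 1997

Every event comes 35 days after the last (35, 35, 35, 35, 35).
May 20, 1997 + 35 days = June 24, 1997.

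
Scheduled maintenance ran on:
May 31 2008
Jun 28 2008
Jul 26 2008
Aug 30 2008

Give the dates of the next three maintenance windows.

All Saturdays; the gaps (28, 28, 35) vary with month length.
This is the last Saturday of each month.
Last Saturday of September 2008: Sep 27 2008.
Last Saturday of October 2008: Oct 25 2008.
Last Saturday of November 2008: Nov 29 2008.

Sep 27 2008, Oct 25 2008, Nov 29 2008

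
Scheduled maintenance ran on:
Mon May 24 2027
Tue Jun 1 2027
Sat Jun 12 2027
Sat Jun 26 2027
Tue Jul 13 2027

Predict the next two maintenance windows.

Mon Aug 2 2027, Wed Aug 25 2027

Intervals are 8, 11, 14, 17 days — an arithmetic progression with common difference 3.
Next gap: 20 days. Tue Jul 13 2027 + 20 days = Mon Aug 2 2027.
Next gap: 23 days. Mon Aug 2 2027 + 23 days = Wed Aug 25 2027.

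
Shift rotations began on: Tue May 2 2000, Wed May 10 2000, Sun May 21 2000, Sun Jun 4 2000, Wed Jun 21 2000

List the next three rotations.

Tue Jul 11 2000, Thu Aug 3 2000, Tue Aug 29 2000

The spacing grows by 3 each time: 8, 11, 14, 17 days.
Next gap: 20 days. Wed Jun 21 2000 + 20 days = Tue Jul 11 2000.
Next gap: 23 days. Tue Jul 11 2000 + 23 days = Thu Aug 3 2000.
Next gap: 26 days. Thu Aug 3 2000 + 26 days = Tue Aug 29 2000.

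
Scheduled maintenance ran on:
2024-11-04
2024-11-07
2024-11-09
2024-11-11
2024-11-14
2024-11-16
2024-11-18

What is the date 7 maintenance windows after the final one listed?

2024-12-05

The gap pattern 3, 2, 2, 3, 2, 2 repeats every 3 events.
These are the Mondays, Thursdays and Saturdays of each week.
Next Thursday: 2024-11-21.
The following Saturday is 2024-11-23.
The following Monday is 2024-11-25.
Next Thursday: 2024-11-28.
Next Saturday: 2024-11-30.
Next Monday: 2024-12-02.
The following Thursday is 2024-12-05.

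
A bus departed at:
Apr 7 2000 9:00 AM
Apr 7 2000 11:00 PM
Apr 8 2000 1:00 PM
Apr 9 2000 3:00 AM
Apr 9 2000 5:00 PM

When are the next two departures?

Apr 10 2000 7:00 AM, Apr 10 2000 9:00 PM

Gaps: 14, 14, 14, 14 hours — each event is 14 hours after the previous one.
Apr 9 2000 5:00 PM + 14 h = Apr 10 2000 7:00 AM.
Apr 10 2000 7:00 AM + 14 h = Apr 10 2000 9:00 PM.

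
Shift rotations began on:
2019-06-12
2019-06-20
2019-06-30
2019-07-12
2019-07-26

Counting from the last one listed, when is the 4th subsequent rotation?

Gaps: 8, 10, 12, 14 days — each gap is 2 larger than the previous one.
Next gap: 16 days. 2019-07-26 + 16 days = 2019-08-11.
Next gap: 18 days. 2019-08-11 + 18 days = 2019-08-29.
Next gap: 20 days. 2019-08-29 + 20 days = 2019-09-18.
Next gap: 22 days. 2019-09-18 + 22 days = 2019-10-10.

2019-10-10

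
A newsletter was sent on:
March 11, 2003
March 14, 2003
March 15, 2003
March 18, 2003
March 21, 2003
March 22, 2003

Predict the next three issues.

March 25, 2003; March 28, 2003; March 29, 2003

Gaps: 3, 1, 3, 3, 1 days — not constant, but cyclic with period 3.
The events fall on every Tuesday, Friday and Saturday.
Next Tuesday: March 25, 2003.
Next Friday: March 28, 2003.
Next Saturday: March 29, 2003.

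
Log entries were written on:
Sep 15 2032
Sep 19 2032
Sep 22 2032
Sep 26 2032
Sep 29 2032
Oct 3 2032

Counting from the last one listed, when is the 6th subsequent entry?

Every event lands on a Wednesday or Sunday (gaps cycle 4, 3, 4, 3, 4).
So the schedule is: every Wednesday and Sunday.
The following Wednesday is Oct 6 2032.
Next Sunday: Oct 10 2032.
Next Wednesday: Oct 13 2032.
The following Sunday is Oct 17 2032.
Next Wednesday: Oct 20 2032.
The following Sunday is Oct 24 2032.

Oct 24 2032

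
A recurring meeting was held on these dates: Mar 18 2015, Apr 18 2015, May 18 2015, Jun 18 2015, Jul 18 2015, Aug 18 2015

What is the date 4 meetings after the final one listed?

The day-of-month is always 18 (31, 30, 31, 30, 31 days between events).
So this recurs on the 18th of each month.
September 2015: Sep 18 2015.
Next: October 2015 → Oct 18 2015.
November 2015: Nov 18 2015.
Next: December 2015 → Dec 18 2015.

Dec 18 2015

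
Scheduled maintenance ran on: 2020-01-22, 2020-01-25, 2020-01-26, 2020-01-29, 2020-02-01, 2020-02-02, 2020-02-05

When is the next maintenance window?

2020-02-08

The gap pattern 3, 1, 3, 3, 1, 3 repeats every 3 events.
These are the Wednesdays, Saturdays and Sundays of each week.
Next Saturday: 2020-02-08.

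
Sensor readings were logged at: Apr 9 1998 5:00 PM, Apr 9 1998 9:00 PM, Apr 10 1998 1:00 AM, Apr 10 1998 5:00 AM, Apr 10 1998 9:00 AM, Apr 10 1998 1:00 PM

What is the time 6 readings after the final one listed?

The interval is a steady 4 hours (4, 4, 4, 4, 4).
Apr 10 1998 1:00 PM + 4 h = Apr 10 1998 5:00 PM.
Apr 10 1998 5:00 PM + 4 h = Apr 10 1998 9:00 PM.
Apr 10 1998 9:00 PM + 4 h = Apr 11 1998 1:00 AM.
Apr 11 1998 1:00 AM + 4 h = Apr 11 1998 5:00 AM.
Apr 11 1998 5:00 AM + 4 h = Apr 11 1998 9:00 AM.
Apr 11 1998 9:00 AM + 4 h = Apr 11 1998 1:00 PM.

Apr 11 1998 1:00 PM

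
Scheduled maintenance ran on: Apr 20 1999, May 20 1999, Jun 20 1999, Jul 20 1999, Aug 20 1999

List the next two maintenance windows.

Sep 20 1999, Oct 20 1999

Gaps: 30, 31, 30, 31 days — not constant. Every event is on the 20th of the month.
Pattern: the 20th of each month.
Next: September 1999 → Sep 20 1999.
Next: October 1999 → Oct 20 1999.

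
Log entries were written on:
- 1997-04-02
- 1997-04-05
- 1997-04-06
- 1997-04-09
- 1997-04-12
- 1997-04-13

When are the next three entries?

1997-04-16, 1997-04-19, 1997-04-20

Every event lands on a Wednesday or Saturday or Sunday (gaps cycle 3, 1, 3, 3, 1).
So the schedule is: every Wednesday, Saturday and Sunday.
Next Wednesday: 1997-04-16.
The following Saturday is 1997-04-19.
The following Sunday is 1997-04-20.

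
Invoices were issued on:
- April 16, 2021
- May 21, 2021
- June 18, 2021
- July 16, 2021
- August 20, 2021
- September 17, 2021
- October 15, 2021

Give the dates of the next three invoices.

November 19, 2021; December 17, 2021; January 21, 2022

These are Fridays at 28- or 35-day spacing (35, 28, 28, 35, 28, 28).
The pattern: 3rd Friday of the month.
3rd Friday of November 2021: November 19, 2021.
3rd Friday of December 2021: December 17, 2021.
3rd Friday of January 2022: January 21, 2022.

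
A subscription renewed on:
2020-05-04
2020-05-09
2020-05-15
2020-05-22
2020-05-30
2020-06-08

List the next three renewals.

The spacing grows by 1 each time: 5, 6, 7, 8, 9 days.
Next gap: 10 days. 2020-06-08 + 10 days = 2020-06-18.
Next gap: 11 days. 2020-06-18 + 11 days = 2020-06-29.
Next gap: 12 days. 2020-06-29 + 12 days = 2020-07-11.

2020-06-18, 2020-06-29, 2020-07-11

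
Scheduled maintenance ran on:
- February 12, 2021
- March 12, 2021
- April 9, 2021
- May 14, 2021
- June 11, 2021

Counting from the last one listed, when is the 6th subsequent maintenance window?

December 10, 2021

These are Fridays at 28- or 35-day spacing (28, 28, 35, 28).
The pattern: 2nd Friday of the month.
July 2021 — 2nd Friday is July 9, 2021.
August 2021 — 2nd Friday is August 13, 2021.
2nd Friday of September 2021: September 10, 2021.
2nd Friday of October 2021: October 8, 2021.
November 2021 — 2nd Friday is November 12, 2021.
2nd Friday of December 2021: December 10, 2021.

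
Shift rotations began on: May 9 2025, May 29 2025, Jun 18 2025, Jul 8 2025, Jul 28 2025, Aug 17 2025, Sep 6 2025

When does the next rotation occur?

Every event comes 20 days after the last (20, 20, 20, 20, 20, 20).
Sep 6 2025 + 20 days = Sep 26 2025.

Sep 26 2025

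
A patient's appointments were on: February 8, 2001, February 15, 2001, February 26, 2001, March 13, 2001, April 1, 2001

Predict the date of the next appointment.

April 24, 2001

Gaps: 7, 11, 15, 19 days — each gap is 4 larger than the previous one.
Next gap: 23 days. April 1, 2001 + 23 days = April 24, 2001.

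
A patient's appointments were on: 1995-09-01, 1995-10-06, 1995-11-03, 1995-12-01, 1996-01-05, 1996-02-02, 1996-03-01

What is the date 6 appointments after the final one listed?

Gaps: 35, 28, 28, 35, 28, 28 days — a mix of 28 and 35. Every date is a Friday.
Each is the 1st Friday of its month.
April 1996 — 1st Friday is 1996-04-05.
1st Friday of May 1996: 1996-05-03.
June 1996 — 1st Friday is 1996-06-07.
July 1996 — 1st Friday is 1996-07-05.
August 1996 — 1st Friday is 1996-08-02.
1st Friday of September 1996: 1996-09-06.

1996-09-06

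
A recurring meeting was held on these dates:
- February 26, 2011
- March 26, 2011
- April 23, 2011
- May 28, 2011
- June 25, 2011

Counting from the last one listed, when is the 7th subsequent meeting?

January 28, 2012

All dates are Saturdays, 28, 28, 35, 28 days apart.
Specifically, the 4th Saturday of each month.
July 2011 — 4th Saturday is July 23, 2011.
August 2011 — 4th Saturday is August 27, 2011.
September 2011 — 4th Saturday is September 24, 2011.
4th Saturday of October 2011: October 22, 2011.
4th Saturday of November 2011: November 26, 2011.
December 2011 — 4th Saturday is December 24, 2011.
4th Saturday of January 2012: January 28, 2012.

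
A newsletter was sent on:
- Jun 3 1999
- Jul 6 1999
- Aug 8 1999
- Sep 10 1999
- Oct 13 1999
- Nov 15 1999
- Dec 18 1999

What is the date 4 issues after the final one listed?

Apr 28 2000

Gaps between consecutive events: 33, 33, 33, 33, 33, 33 days — a constant 33-day interval.
Dec 18 1999 + 33 days = Jan 20 2000.
Jan 20 2000 + 33 days = Feb 22 2000.
Feb 22 2000 + 33 days = Mar 26 2000.
Mar 26 2000 + 33 days = Apr 28 2000.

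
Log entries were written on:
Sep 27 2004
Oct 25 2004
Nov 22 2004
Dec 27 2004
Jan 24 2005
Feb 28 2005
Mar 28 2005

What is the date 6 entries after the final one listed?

Gaps: 28, 28, 35, 28, 35, 28 days — a mix of 28 and 35. Every date is a Monday.
Each is the 4th Monday of its month.
April 2005 — 4th Monday is Apr 25 2005.
4th Monday of May 2005: May 23 2005.
4th Monday of June 2005: Jun 27 2005.
July 2005 — 4th Monday is Jul 25 2005.
August 2005 — 4th Monday is Aug 22 2005.
4th Monday of September 2005: Sep 26 2005.

Sep 26 2005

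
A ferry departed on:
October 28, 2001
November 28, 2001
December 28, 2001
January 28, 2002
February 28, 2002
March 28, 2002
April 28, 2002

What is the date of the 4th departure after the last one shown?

Gaps: 31, 30, 31, 31, 28, 31 days — not constant. Every event is on the 28th of the month.
Pattern: the 28th of each month.
May 2002: May 28, 2002.
Next: June 2002 → June 28, 2002.
July 2002: July 28, 2002.
Next: August 2002 → August 28, 2002.

August 28, 2002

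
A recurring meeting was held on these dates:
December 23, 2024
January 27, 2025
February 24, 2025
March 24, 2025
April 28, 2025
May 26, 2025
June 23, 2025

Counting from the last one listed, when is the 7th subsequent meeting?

January 26, 2026

Gaps: 35, 28, 28, 35, 28, 28 days — a mix of 28 and 35. Every date is a Monday.
Each is the 4th Monday of its month.
July 2025 — 4th Monday is July 28, 2025.
August 2025 — 4th Monday is August 25, 2025.
4th Monday of September 2025: September 22, 2025.
4th Monday of October 2025: October 27, 2025.
4th Monday of November 2025: November 24, 2025.
4th Monday of December 2025: December 22, 2025.
4th Monday of January 2026: January 26, 2026.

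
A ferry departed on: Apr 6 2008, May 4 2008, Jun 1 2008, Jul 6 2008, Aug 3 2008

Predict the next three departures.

These are Sundays at 28- or 35-day spacing (28, 28, 35, 28).
The pattern: 1st Sunday of the month.
September 2008 — 1st Sunday is Sep 7 2008.
October 2008 — 1st Sunday is Oct 5 2008.
November 2008 — 1st Sunday is Nov 2 2008.

Sep 7 2008, Oct 5 2008, Nov 2 2008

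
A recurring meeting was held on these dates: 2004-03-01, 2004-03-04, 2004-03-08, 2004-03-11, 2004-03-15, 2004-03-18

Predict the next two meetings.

Gaps: 3, 4, 3, 4, 3 days — not constant, but cyclic with period 2.
The events fall on every Monday and Thursday.
The following Monday is 2004-03-22.
The following Thursday is 2004-03-25.

2004-03-22, 2004-03-25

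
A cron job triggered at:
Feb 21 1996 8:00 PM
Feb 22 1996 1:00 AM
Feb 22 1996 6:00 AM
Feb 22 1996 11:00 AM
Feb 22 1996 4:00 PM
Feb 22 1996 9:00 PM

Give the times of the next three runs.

The interval is a steady 5 hours (5, 5, 5, 5, 5).
Feb 22 1996 9:00 PM + 5 h = Feb 23 1996 2:00 AM.
Feb 23 1996 2:00 AM + 5 h = Feb 23 1996 7:00 AM.
Feb 23 1996 7:00 AM + 5 h = Feb 23 1996 12:00 PM.

Feb 23 1996 2:00 AM, Feb 23 1996 7:00 AM, Feb 23 1996 12:00 PM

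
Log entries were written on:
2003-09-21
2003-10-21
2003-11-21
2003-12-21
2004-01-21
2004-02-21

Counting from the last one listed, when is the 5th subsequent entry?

2004-07-21

Each date is the 21st; the gaps (30, 31, 30, 31, 31) track the month lengths.
The rule is the 21st of each month.
Next: March 2004 → 2004-03-21.
April 2004: 2004-04-21.
Next: May 2004 → 2004-05-21.
Next: June 2004 → 2004-06-21.
July 2004: 2004-07-21.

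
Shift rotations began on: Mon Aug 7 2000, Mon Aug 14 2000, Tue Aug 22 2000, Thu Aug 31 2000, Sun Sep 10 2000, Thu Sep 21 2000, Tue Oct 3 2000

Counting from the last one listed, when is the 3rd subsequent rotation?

Tue Nov 14 2000

The spacing grows by 1 each time: 7, 8, 9, 10, 11, 12 days.
Next gap: 13 days. Tue Oct 3 2000 + 13 days = Mon Oct 16 2000.
Next gap: 14 days. Mon Oct 16 2000 + 14 days = Mon Oct 30 2000.
Next gap: 15 days. Mon Oct 30 2000 + 15 days = Tue Nov 14 2000.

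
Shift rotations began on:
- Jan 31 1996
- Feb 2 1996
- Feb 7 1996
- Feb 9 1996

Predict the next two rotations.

Gaps: 2, 5, 2 days — not constant, but cyclic with period 2.
The events fall on every Wednesday and Friday.
Next Wednesday: Feb 14 1996.
Next Friday: Feb 16 1996.

Feb 14 1996, Feb 16 1996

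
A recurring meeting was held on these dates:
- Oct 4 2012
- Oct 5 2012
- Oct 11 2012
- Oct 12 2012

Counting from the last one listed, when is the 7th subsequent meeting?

The gap pattern 1, 6, 1 repeats every 2 events.
These are the Thursdays and Fridays of each week.
Next Thursday: Oct 18 2012.
The following Friday is Oct 19 2012.
Next Thursday: Oct 25 2012.
Next Friday: Oct 26 2012.
The following Thursday is Nov 1 2012.
The following Friday is Nov 2 2012.
Next Thursday: Nov 8 2012.

Nov 8 2012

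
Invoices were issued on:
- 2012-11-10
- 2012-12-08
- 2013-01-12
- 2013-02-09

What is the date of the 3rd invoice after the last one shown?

2013-05-11

These are Saturdays at 28- or 35-day spacing (28, 35, 28).
The pattern: 2nd Saturday of the month.
March 2013 — 2nd Saturday is 2013-03-09.
2nd Saturday of April 2013: 2013-04-13.
May 2013 — 2nd Saturday is 2013-05-11.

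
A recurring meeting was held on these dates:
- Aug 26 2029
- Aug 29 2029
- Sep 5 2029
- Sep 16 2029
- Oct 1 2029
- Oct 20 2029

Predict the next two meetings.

Gaps: 3, 7, 11, 15, 19 days — each gap is 4 larger than the previous one.
Next gap: 23 days. Oct 20 2029 + 23 days = Nov 12 2029.
Next gap: 27 days. Nov 12 2029 + 27 days = Dec 9 2029.

Nov 12 2029, Dec 9 2029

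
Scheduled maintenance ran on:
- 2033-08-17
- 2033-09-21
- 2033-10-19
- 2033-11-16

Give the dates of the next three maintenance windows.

Gaps: 35, 28, 28 days — a mix of 28 and 35. Every date is a Wednesday.
Each is the 3rd Wednesday of its month.
3rd Wednesday of December 2033: 2033-12-21.
3rd Wednesday of January 2034: 2034-01-18.
February 2034 — 3rd Wednesday is 2034-02-15.

2033-12-21, 2034-01-18, 2034-02-15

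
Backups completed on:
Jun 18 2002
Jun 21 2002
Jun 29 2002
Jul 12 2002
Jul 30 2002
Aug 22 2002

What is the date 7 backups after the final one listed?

Intervals are 3, 8, 13, 18, 23 days — an arithmetic progression with common difference 5.
Next gap: 28 days. Aug 22 2002 + 28 days = Sep 19 2002.
Next gap: 33 days. Sep 19 2002 + 33 days = Oct 22 2002.
Next gap: 38 days. Oct 22 2002 + 38 days = Nov 29 2002.
Next gap: 43 days. Nov 29 2002 + 43 days = Jan 11 2003.
Next gap: 48 days. Jan 11 2003 + 48 days = Feb 28 2003.
Next gap: 53 days. Feb 28 2003 + 53 days = Apr 22 2003.
Next gap: 58 days. Apr 22 2003 + 58 days = Jun 19 2003.

Jun 19 2003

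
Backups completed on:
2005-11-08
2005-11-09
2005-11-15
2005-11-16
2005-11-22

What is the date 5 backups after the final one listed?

2005-12-07

Gaps: 1, 6, 1, 6 days — not constant, but cyclic with period 2.
The events fall on every Tuesday and Wednesday.
The following Wednesday is 2005-11-23.
Next Tuesday: 2005-11-29.
Next Wednesday: 2005-11-30.
Next Tuesday: 2005-12-06.
The following Wednesday is 2005-12-07.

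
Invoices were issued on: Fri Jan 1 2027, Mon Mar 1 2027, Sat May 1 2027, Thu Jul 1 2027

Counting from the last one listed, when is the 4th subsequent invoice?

Each date is the 1st; the gaps (59, 61, 61) track the month lengths.
The rule is the 1st of every 2 months.
Next: September 2027 → Wed Sep 1 2027.
November 2027: Mon Nov 1 2027.
Next: January 2028 → Sat Jan 1 2028.
March 2028: Wed Mar 1 2028.

Wed Mar 1 2028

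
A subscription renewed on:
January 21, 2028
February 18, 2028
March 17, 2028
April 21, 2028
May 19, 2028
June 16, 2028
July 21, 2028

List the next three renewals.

Gaps: 28, 28, 35, 28, 28, 35 days — a mix of 28 and 35. Every date is a Friday.
Each is the 3rd Friday of its month.
August 2028 — 3rd Friday is August 18, 2028.
3rd Friday of September 2028: September 15, 2028.
October 2028 — 3rd Friday is October 20, 2028.

August 18, 2028; September 15, 2028; October 20, 2028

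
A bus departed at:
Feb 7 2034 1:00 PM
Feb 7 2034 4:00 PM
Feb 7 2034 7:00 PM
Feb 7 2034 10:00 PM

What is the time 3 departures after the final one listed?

Spacing: 3, 3, 3 h — constant 3 h.
Feb 7 2034 10:00 PM + 3 h = Feb 8 2034 1:00 AM.
Feb 8 2034 1:00 AM + 3 h = Feb 8 2034 4:00 AM.
Feb 8 2034 4:00 AM + 3 h = Feb 8 2034 7:00 AM.

Feb 8 2034 7:00 AM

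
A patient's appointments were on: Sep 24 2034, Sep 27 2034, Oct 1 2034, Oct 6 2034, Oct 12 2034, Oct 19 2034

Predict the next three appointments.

The spacing grows by 1 each time: 3, 4, 5, 6, 7 days.
Next gap: 8 days. Oct 19 2034 + 8 days = Oct 27 2034.
Next gap: 9 days. Oct 27 2034 + 9 days = Nov 5 2034.
Next gap: 10 days. Nov 5 2034 + 10 days = Nov 15 2034.

Oct 27 2034, Nov 5 2034, Nov 15 2034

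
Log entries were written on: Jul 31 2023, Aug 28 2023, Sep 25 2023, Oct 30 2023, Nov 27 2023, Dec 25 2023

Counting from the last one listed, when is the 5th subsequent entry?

All Mondays; the gaps (28, 28, 35, 28, 28) vary with month length.
This is the last Monday of each month.
January 2024 ends with Monday Jan 29 2024.
February 2024 ends with Monday Feb 26 2024.
March 2024 ends with Monday Mar 25 2024.
April 2024 ends with Monday Apr 29 2024.
Last Monday of May 2024: May 27 2024.

May 27 2024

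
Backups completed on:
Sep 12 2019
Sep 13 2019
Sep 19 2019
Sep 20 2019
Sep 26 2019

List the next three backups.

Sep 27 2019, Oct 3 2019, Oct 4 2019

Gaps: 1, 6, 1, 6 days — not constant, but cyclic with period 2.
The events fall on every Thursday and Friday.
The following Friday is Sep 27 2019.
Next Thursday: Oct 3 2019.
The following Friday is Oct 4 2019.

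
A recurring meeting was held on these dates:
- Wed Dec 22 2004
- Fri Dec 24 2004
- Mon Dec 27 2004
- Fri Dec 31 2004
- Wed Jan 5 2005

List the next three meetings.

The spacing grows by 1 each time: 2, 3, 4, 5 days.
Next gap: 6 days. Wed Jan 5 2005 + 6 days = Tue Jan 11 2005.
Next gap: 7 days. Tue Jan 11 2005 + 7 days = Tue Jan 18 2005.
Next gap: 8 days. Tue Jan 18 2005 + 8 days = Wed Jan 26 2005.

Tue Jan 11 2005, Tue Jan 18 2005, Wed Jan 26 2005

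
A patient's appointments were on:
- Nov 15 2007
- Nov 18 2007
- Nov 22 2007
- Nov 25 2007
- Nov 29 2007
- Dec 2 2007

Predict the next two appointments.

Every event lands on a Thursday or Sunday (gaps cycle 3, 4, 3, 4, 3).
So the schedule is: every Thursday and Sunday.
Next Thursday: Dec 6 2007.
The following Sunday is Dec 9 2007.

Dec 6 2007, Dec 9 2007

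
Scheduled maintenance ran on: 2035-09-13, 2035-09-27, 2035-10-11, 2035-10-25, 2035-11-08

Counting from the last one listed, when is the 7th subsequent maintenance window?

2036-02-14

The spacing is 14, 14, 14, 14 days — always 14 days.
2035-11-08 + 14 days = 2035-11-22.
2035-11-22 + 14 days = 2035-12-06.
2035-12-06 + 14 days = 2035-12-20.
2035-12-20 + 14 days = 2036-01-03.
2036-01-03 + 14 days = 2036-01-17.
2036-01-17 + 14 days = 2036-01-31.
2036-01-31 + 14 days = 2036-02-14.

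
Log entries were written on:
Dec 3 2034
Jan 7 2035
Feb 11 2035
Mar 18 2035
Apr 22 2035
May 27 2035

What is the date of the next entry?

Jul 1 2035

Gaps between consecutive events: 35, 35, 35, 35, 35 days — a constant 35-day interval.
May 27 2035 + 35 days = Jul 1 2035.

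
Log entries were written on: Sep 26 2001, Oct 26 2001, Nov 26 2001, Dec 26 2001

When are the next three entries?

Jan 26 2002, Feb 26 2002, Mar 26 2002

The day-of-month is always 26 (30, 31, 30 days between events).
So this recurs on the 26th of each month.
Next: January 2002 → Jan 26 2002.
February 2002: Feb 26 2002.
Next: March 2002 → Mar 26 2002.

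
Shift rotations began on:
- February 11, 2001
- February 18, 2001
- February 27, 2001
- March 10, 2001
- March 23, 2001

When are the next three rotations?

April 7, 2001; April 24, 2001; May 13, 2001

The spacing grows by 2 each time: 7, 9, 11, 13 days.
Next gap: 15 days. March 23, 2001 + 15 days = April 7, 2001.
Next gap: 17 days. April 7, 2001 + 17 days = April 24, 2001.
Next gap: 19 days. April 24, 2001 + 19 days = May 13, 2001.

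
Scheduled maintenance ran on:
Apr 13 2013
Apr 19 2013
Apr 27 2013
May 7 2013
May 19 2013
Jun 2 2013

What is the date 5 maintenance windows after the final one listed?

Gaps: 6, 8, 10, 12, 14 days — each gap is 2 larger than the previous one.
Next gap: 16 days. Jun 2 2013 + 16 days = Jun 18 2013.
Next gap: 18 days. Jun 18 2013 + 18 days = Jul 6 2013.
Next gap: 20 days. Jul 6 2013 + 20 days = Jul 26 2013.
Next gap: 22 days. Jul 26 2013 + 22 days = Aug 17 2013.
Next gap: 24 days. Aug 17 2013 + 24 days = Sep 10 2013.

Sep 10 2013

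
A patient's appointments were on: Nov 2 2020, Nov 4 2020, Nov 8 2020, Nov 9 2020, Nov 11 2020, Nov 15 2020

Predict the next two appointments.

Gaps: 2, 4, 1, 2, 4 days — not constant, but cyclic with period 3.
The events fall on every Monday, Wednesday and Sunday.
The following Monday is Nov 16 2020.
Next Wednesday: Nov 18 2020.

Nov 16 2020, Nov 18 2020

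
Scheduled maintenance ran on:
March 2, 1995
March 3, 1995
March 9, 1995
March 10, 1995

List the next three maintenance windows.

The gap pattern 1, 6, 1 repeats every 2 events.
These are the Thursdays and Fridays of each week.
The following Thursday is March 16, 1995.
Next Friday: March 17, 1995.
Next Thursday: March 23, 1995.

March 16, 1995; March 17, 1995; March 23, 1995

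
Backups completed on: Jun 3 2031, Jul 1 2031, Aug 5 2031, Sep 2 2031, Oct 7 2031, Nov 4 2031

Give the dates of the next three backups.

All dates are Tuesdays, 28, 35, 28, 35, 28 days apart.
Specifically, the 1st Tuesday of each month.
December 2031 — 1st Tuesday is Dec 2 2031.
January 2032 — 1st Tuesday is Jan 6 2032.
1st Tuesday of February 2032: Feb 3 2032.

Dec 2 2031, Jan 6 2032, Feb 3 2032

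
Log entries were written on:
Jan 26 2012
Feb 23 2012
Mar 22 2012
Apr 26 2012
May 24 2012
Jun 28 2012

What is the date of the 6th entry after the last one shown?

Dec 27 2012

Gaps: 28, 28, 35, 28, 35 days — a mix of 28 and 35. Every date is a Thursday.
Each is the 4th Thursday of its month.
July 2012 — 4th Thursday is Jul 26 2012.
4th Thursday of August 2012: Aug 23 2012.
September 2012 — 4th Thursday is Sep 27 2012.
4th Thursday of October 2012: Oct 25 2012.
November 2012 — 4th Thursday is Nov 22 2012.
4th Thursday of December 2012: Dec 27 2012.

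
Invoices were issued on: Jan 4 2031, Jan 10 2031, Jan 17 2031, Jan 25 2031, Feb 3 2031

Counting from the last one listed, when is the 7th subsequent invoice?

The spacing grows by 1 each time: 6, 7, 8, 9 days.
Next gap: 10 days. Feb 3 2031 + 10 days = Feb 13 2031.
Next gap: 11 days. Feb 13 2031 + 11 days = Feb 24 2031.
Next gap: 12 days. Feb 24 2031 + 12 days = Mar 8 2031.
Next gap: 13 days. Mar 8 2031 + 13 days = Mar 21 2031.
Next gap: 14 days. Mar 21 2031 + 14 days = Apr 4 2031.
Next gap: 15 days. Apr 4 2031 + 15 days = Apr 19 2031.
Next gap: 16 days. Apr 19 2031 + 16 days = May 5 2031.

May 5 2031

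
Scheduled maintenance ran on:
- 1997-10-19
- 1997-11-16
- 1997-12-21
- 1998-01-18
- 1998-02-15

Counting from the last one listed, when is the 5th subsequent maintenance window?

1998-07-19

Gaps: 28, 35, 28, 28 days — a mix of 28 and 35. Every date is a Sunday.
Each is the 3rd Sunday of its month.
3rd Sunday of March 1998: 1998-03-15.
3rd Sunday of April 1998: 1998-04-19.
May 1998 — 3rd Sunday is 1998-05-17.
3rd Sunday of June 1998: 1998-06-21.
July 1998 — 3rd Sunday is 1998-07-19.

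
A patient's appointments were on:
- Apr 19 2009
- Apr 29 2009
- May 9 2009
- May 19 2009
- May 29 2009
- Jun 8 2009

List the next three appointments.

The spacing is 10, 10, 10, 10, 10 days — always 10 days.
Jun 8 2009 + 10 days = Jun 18 2009.
Jun 18 2009 + 10 days = Jun 28 2009.
Jun 28 2009 + 10 days = Jul 8 2009.

Jun 18 2009, Jun 28 2009, Jul 8 2009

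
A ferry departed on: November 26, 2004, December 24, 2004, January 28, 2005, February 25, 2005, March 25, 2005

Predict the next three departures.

April 22, 2005; May 27, 2005; June 24, 2005

All dates are Fridays, 28, 35, 28, 28 days apart.
Specifically, the 4th Friday of each month.
4th Friday of April 2005: April 22, 2005.
May 2005 — 4th Friday is May 27, 2005.
4th Friday of June 2005: June 24, 2005.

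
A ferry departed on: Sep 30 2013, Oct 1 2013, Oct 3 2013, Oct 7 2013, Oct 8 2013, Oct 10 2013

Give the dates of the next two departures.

Oct 14 2013, Oct 15 2013

Gaps: 1, 2, 4, 1, 2 days — not constant, but cyclic with period 3.
The events fall on every Monday, Tuesday and Thursday.
The following Monday is Oct 14 2013.
Next Tuesday: Oct 15 2013.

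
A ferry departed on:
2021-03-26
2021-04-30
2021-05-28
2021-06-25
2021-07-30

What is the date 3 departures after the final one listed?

All Fridays; the gaps (35, 28, 28, 35) vary with month length.
This is the last Friday of each month.
Last Friday of August 2021: 2021-08-27.
Last Friday of September 2021: 2021-09-24.
October 2021 ends with Friday 2021-10-29.

2021-10-29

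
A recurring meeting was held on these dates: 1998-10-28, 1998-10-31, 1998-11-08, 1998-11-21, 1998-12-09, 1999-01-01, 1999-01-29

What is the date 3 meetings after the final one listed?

Intervals are 3, 8, 13, 18, 23, 28 days — an arithmetic progression with common difference 5.
Next gap: 33 days. 1999-01-29 + 33 days = 1999-03-03.
Next gap: 38 days. 1999-03-03 + 38 days = 1999-04-10.
Next gap: 43 days. 1999-04-10 + 43 days = 1999-05-23.

1999-05-23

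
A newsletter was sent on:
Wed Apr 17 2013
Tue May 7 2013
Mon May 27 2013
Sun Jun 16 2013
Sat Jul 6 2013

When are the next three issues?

Fri Jul 26 2013, Thu Aug 15 2013, Wed Sep 4 2013

The spacing is 20, 20, 20, 20 days — always 20 days.
Sat Jul 6 2013 + 20 days = Fri Jul 26 2013.
Fri Jul 26 2013 + 20 days = Thu Aug 15 2013.
Thu Aug 15 2013 + 20 days = Wed Sep 4 2013.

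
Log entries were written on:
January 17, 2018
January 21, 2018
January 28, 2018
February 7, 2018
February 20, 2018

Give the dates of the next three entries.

Intervals are 4, 7, 10, 13 days — an arithmetic progression with common difference 3.
Next gap: 16 days. February 20, 2018 + 16 days = March 8, 2018.
Next gap: 19 days. March 8, 2018 + 19 days = March 27, 2018.
Next gap: 22 days. March 27, 2018 + 22 days = April 18, 2018.

March 8, 2018; March 27, 2018; April 18, 2018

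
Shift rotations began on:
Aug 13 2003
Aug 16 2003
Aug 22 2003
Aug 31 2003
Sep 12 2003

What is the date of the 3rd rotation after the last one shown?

Nov 5 2003

Intervals are 3, 6, 9, 12 days — an arithmetic progression with common difference 3.
Next gap: 15 days. Sep 12 2003 + 15 days = Sep 27 2003.
Next gap: 18 days. Sep 27 2003 + 18 days = Oct 15 2003.
Next gap: 21 days. Oct 15 2003 + 21 days = Nov 5 2003.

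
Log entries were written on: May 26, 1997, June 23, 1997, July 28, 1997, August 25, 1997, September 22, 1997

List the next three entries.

October 27, 1997; November 24, 1997; December 22, 1997

These are Mondays at 28- or 35-day spacing (28, 35, 28, 28).
The pattern: 4th Monday of the month.
October 1997 — 4th Monday is October 27, 1997.
4th Monday of November 1997: November 24, 1997.
December 1997 — 4th Monday is December 22, 1997.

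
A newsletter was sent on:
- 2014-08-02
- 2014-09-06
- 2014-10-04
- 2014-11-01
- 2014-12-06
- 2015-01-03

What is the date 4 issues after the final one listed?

2015-05-02

All dates are Saturdays, 35, 28, 28, 35, 28 days apart.
Specifically, the 1st Saturday of each month.
1st Saturday of February 2015: 2015-02-07.
March 2015 — 1st Saturday is 2015-03-07.
April 2015 — 1st Saturday is 2015-04-04.
1st Saturday of May 2015: 2015-05-02.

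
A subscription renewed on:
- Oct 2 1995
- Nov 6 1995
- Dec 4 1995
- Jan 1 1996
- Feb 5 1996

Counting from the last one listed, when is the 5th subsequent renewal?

Jul 1 1996

These are Mondays at 28- or 35-day spacing (35, 28, 28, 35).
The pattern: 1st Monday of the month.
March 1996 — 1st Monday is Mar 4 1996.
1st Monday of April 1996: Apr 1 1996.
1st Monday of May 1996: May 6 1996.
June 1996 — 1st Monday is Jun 3 1996.
July 1996 — 1st Monday is Jul 1 1996.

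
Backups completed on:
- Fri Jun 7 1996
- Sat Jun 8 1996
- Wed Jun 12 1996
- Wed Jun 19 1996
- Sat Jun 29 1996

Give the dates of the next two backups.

Fri Jul 12 1996, Sun Jul 28 1996

Intervals are 1, 4, 7, 10 days — an arithmetic progression with common difference 3.
Next gap: 13 days. Sat Jun 29 1996 + 13 days = Fri Jul 12 1996.
Next gap: 16 days. Fri Jul 12 1996 + 16 days = Sun Jul 28 1996.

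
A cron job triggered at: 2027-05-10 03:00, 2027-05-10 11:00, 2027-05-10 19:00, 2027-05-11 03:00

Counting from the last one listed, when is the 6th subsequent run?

Spacing: 8, 8, 8 h — constant 8 h.
2027-05-11 03:00 + 8 h = 2027-05-11 11:00.
2027-05-11 11:00 + 8 h = 2027-05-11 19:00.
2027-05-11 19:00 + 8 h = 2027-05-12 03:00.
2027-05-12 03:00 + 8 h = 2027-05-12 11:00.
2027-05-12 11:00 + 8 h = 2027-05-12 19:00.
2027-05-12 19:00 + 8 h = 2027-05-13 03:00.

2027-05-13 03:00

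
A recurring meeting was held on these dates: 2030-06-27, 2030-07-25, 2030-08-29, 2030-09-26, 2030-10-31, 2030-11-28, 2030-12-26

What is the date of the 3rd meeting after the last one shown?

These are Thursdays with 28, 35, 28, 35, 28, 28-day gaps.
Each is the final Thursday of its month — 2030-08-29 is past the 28th, so '4th Thursday' doesn't fit.
Last Thursday of January 2031: 2031-01-30.
February 2031 ends with Thursday 2031-02-27.
March 2031 ends with Thursday 2031-03-27.

2031-03-27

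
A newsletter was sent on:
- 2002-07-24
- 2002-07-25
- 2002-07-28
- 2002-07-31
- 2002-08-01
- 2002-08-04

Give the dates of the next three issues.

2002-08-07, 2002-08-08, 2002-08-11

Every event lands on a Wednesday or Thursday or Sunday (gaps cycle 1, 3, 3, 1, 3).
So the schedule is: every Wednesday, Thursday and Sunday.
The following Wednesday is 2002-08-07.
The following Thursday is 2002-08-08.
The following Sunday is 2002-08-11.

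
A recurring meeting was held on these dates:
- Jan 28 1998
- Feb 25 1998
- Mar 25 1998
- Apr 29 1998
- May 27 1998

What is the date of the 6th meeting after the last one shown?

Nov 25 1998

These are Wednesdays with 28, 28, 35, 28-day gaps.
Each is the final Wednesday of its month — Apr 29 1998 is past the 28th, so '4th Wednesday' doesn't fit.
Last Wednesday of June 1998: Jun 24 1998.
Last Wednesday of July 1998: Jul 29 1998.
Last Wednesday of August 1998: Aug 26 1998.
Last Wednesday of September 1998: Sep 30 1998.
Last Wednesday of October 1998: Oct 28 1998.
Last Wednesday of November 1998: Nov 25 1998.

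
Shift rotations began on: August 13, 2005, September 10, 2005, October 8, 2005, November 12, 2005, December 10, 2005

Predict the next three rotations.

January 14, 2006; February 11, 2006; March 11, 2006

All dates are Saturdays, 28, 28, 35, 28 days apart.
Specifically, the 2nd Saturday of each month.
January 2006 — 2nd Saturday is January 14, 2006.
February 2006 — 2nd Saturday is February 11, 2006.
March 2006 — 2nd Saturday is March 11, 2006.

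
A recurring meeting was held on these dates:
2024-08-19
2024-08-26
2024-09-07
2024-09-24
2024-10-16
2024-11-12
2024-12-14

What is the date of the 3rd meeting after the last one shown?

2025-04-19

Intervals are 7, 12, 17, 22, 27, 32 days — an arithmetic progression with common difference 5.
Next gap: 37 days. 2024-12-14 + 37 days = 2025-01-20.
Next gap: 42 days. 2025-01-20 + 42 days = 2025-03-03.
Next gap: 47 days. 2025-03-03 + 47 days = 2025-04-19.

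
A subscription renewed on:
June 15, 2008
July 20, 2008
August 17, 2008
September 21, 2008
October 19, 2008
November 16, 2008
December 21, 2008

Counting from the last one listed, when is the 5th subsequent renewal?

These are Sundays at 28- or 35-day spacing (35, 28, 35, 28, 28, 35).
The pattern: 3rd Sunday of the month.
January 2009 — 3rd Sunday is January 18, 2009.
February 2009 — 3rd Sunday is February 15, 2009.
3rd Sunday of March 2009: March 15, 2009.
April 2009 — 3rd Sunday is April 19, 2009.
May 2009 — 3rd Sunday is May 17, 2009.

May 17, 2009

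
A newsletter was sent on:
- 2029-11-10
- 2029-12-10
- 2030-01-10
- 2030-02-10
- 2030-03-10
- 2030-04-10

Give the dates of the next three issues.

Gaps: 30, 31, 31, 28, 31 days — not constant. Every event is on the 10th of the month.
Pattern: the 10th of each month.
Next: May 2030 → 2030-05-10.
Next: June 2030 → 2030-06-10.
Next: July 2030 → 2030-07-10.

2030-05-10, 2030-06-10, 2030-07-10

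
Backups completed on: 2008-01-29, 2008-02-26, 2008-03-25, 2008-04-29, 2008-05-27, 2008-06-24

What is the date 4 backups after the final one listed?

Every date is a Tuesday; gaps 28, 28, 35, 28, 28 days.
Each is the last Tuesday of its month (at least one falls on the 29th or later, ruling out '4th Tuesday').
Last Tuesday of July 2008: 2008-07-29.
Last Tuesday of August 2008: 2008-08-26.
Last Tuesday of September 2008: 2008-09-30.
Last Tuesday of October 2008: 2008-10-28.

2008-10-28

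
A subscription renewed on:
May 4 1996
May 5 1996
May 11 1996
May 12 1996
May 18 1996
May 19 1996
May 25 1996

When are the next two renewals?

Every event lands on a Saturday or Sunday (gaps cycle 1, 6, 1, 6, 1, 6).
So the schedule is: every Saturday and Sunday.
Next Sunday: May 26 1996.
The following Saturday is Jun 1 1996.

May 26 1996, Jun 1 1996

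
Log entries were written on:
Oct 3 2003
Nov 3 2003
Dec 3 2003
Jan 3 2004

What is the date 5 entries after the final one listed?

Jun 3 2004

The day-of-month is always 3 (31, 30, 31 days between events).
So this recurs on the 3rd of each month.
Next: February 2004 → Feb 3 2004.
March 2004: Mar 3 2004.
Next: April 2004 → Apr 3 2004.
Next: May 2004 → May 3 2004.
June 2004: Jun 3 2004.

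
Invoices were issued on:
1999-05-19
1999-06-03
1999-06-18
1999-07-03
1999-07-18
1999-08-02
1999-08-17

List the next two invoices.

1999-09-01, 1999-09-16

The spacing is 15, 15, 15, 15, 15, 15 days — always 15 days.
1999-08-17 + 15 days = 1999-09-01.
1999-09-01 + 15 days = 1999-09-16.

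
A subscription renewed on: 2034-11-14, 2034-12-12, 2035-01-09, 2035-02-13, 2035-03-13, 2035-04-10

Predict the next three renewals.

These are Tuesdays at 28- or 35-day spacing (28, 28, 35, 28, 28).
The pattern: 2nd Tuesday of the month.
2nd Tuesday of May 2035: 2035-05-08.
2nd Tuesday of June 2035: 2035-06-12.
July 2035 — 2nd Tuesday is 2035-07-10.

2035-05-08, 2035-06-12, 2035-07-10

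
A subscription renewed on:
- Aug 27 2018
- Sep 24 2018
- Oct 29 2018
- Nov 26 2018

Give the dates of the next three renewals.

All Mondays; the gaps (28, 35, 28) vary with month length.
This is the last Monday of each month.
Last Monday of December 2018: Dec 31 2018.
Last Monday of January 2019: Jan 28 2019.
Last Monday of February 2019: Feb 25 2019.

Dec 31 2018, Jan 28 2019, Feb 25 2019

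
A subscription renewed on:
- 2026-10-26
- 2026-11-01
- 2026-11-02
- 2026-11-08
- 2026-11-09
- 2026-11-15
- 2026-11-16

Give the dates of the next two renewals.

2026-11-22, 2026-11-23

Gaps: 6, 1, 6, 1, 6, 1 days — not constant, but cyclic with period 2.
The events fall on every Monday and Sunday.
The following Sunday is 2026-11-22.
Next Monday: 2026-11-23.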